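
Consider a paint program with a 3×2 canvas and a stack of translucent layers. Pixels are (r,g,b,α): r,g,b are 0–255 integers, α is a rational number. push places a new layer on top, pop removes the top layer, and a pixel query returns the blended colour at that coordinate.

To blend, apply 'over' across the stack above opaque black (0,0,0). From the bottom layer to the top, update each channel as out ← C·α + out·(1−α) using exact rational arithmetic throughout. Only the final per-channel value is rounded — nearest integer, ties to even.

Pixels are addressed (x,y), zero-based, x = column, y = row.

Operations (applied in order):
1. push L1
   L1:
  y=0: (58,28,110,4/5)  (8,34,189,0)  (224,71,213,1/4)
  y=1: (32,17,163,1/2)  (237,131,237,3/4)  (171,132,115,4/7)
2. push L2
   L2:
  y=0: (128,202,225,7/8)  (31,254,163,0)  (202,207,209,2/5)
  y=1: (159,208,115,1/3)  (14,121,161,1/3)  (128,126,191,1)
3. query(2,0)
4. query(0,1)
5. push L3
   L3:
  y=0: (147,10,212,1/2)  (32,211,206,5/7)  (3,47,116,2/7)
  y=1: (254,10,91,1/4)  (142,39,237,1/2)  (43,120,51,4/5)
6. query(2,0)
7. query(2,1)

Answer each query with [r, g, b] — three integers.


at x=2,y=0 over L1,L2:
+L1 (α=1/4) → [56, 71/4, 213/4]
+L2 (α=2/5) → [572/5, 1869/20, 2311/20]
→ [114, 93, 116]

(0,1) stack=L1,L2; from [0,0,0]:
L1 α=1/2: [16, 17/2, 163/2]
L2 α=1/3: [191/3, 75, 278/3]
→ [64, 75, 93]

query (2,0) [L1,L2,L3] — begin 0,0,0
+L1 (α=1/4) → [56, 71/4, 213/4]
+L2 (α=2/5) → [572/5, 1869/20, 2311/20]
+L3 (α=2/7) → [578/7, 2245/28, 3239/28]
= [83, 80, 116]

(2,1) stack=L1,L2,L3; from [0,0,0]:
+L1 (α=4/7) → [684/7, 528/7, 460/7]
+L2 (α=1) → [128, 126, 191]
+L3 (α=4/5) → [60, 606/5, 79]
→ [60, 121, 79]


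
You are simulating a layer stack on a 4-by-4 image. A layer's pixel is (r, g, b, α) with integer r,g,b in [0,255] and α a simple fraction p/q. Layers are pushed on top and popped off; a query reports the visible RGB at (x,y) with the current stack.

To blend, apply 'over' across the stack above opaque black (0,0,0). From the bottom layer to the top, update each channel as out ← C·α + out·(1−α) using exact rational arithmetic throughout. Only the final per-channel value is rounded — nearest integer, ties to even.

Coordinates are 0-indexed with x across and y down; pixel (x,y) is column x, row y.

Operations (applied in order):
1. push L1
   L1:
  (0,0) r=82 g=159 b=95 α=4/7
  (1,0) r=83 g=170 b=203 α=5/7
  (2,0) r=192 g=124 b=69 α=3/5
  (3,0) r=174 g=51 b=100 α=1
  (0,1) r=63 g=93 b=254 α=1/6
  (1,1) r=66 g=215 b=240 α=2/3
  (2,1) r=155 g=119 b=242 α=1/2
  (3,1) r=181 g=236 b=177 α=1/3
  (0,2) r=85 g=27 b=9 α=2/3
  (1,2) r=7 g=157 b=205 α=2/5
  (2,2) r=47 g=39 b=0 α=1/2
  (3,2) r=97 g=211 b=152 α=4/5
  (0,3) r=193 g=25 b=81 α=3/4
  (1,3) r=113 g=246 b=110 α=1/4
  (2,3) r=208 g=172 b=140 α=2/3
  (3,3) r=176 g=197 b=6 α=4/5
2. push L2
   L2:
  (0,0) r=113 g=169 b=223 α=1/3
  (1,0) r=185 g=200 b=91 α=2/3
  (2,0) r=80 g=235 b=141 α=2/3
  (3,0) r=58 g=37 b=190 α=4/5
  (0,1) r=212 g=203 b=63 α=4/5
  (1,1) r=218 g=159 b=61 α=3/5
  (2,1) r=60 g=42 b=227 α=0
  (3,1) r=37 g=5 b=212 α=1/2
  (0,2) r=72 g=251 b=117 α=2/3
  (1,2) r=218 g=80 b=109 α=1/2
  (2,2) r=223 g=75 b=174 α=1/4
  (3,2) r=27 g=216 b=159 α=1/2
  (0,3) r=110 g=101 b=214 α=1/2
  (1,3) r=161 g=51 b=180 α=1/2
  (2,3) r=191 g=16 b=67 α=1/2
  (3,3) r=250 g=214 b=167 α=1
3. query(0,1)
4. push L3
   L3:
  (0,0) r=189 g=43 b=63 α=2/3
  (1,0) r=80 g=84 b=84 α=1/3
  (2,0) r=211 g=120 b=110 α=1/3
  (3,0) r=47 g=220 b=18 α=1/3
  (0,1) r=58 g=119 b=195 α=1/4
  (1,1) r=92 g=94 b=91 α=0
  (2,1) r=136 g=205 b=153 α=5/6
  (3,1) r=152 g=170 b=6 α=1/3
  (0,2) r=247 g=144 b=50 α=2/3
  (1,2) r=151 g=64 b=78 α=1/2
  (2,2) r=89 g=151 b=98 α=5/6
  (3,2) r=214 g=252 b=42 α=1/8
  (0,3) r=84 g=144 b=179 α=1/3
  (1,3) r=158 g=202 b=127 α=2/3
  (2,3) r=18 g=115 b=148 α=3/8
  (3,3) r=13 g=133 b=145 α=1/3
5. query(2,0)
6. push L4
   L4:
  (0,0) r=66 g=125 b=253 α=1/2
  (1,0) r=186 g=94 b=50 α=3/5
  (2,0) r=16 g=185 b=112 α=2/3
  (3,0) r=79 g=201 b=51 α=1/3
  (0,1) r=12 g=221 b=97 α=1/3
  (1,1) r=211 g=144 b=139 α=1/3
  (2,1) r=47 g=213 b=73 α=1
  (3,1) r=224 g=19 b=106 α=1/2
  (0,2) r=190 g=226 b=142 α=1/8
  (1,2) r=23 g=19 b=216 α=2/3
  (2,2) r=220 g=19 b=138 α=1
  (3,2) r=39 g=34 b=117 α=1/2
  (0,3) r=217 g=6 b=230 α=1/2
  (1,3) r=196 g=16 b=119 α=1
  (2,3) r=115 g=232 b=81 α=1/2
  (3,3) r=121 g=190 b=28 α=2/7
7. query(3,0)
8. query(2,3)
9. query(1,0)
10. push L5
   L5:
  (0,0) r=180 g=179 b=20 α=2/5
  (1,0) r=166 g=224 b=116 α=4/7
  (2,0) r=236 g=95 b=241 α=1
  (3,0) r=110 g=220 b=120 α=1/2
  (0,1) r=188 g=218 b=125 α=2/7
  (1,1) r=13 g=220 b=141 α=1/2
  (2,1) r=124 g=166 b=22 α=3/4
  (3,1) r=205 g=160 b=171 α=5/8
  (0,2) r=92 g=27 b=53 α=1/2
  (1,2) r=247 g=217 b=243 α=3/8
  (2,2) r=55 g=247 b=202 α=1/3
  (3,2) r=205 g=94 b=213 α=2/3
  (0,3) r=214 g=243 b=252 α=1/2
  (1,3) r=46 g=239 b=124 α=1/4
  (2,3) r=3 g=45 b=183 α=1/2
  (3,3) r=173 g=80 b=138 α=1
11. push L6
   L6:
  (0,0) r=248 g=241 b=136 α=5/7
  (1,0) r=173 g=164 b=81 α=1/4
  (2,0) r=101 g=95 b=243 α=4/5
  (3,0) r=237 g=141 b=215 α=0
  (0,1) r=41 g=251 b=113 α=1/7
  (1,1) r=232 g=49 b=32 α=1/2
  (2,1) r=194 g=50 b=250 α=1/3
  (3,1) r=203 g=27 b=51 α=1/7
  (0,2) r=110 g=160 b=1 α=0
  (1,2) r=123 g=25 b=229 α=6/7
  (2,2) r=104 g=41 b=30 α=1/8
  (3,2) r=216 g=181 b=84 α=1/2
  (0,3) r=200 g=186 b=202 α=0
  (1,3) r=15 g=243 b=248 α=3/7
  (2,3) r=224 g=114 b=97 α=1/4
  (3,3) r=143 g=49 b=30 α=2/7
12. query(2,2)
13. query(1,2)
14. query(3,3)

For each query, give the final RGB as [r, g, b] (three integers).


(0,1) stack=L1,L2; from [0,0,0]:
after L1 α=1/6: [21/2, 31/2, 127/3]
after L2 α=4/5: [1717/10, 331/2, 883/15]
= [172, 166, 59]

(2,0) stack=L1,L2,L3; from [0,0,0]:
after L1 α=3/5: [576/5, 372/5, 207/5]
after L2 α=2/3: [1376/15, 2722/15, 539/5]
after L3 α=1/3: [5917/45, 7244/45, 1628/15]
= [131, 161, 109]

(3,0) stack=L1,L2,L3,L4; from [0,0,0]:
after L1 α=1: [174, 51, 100]
after L2 α=4/5: [406/5, 199/5, 172]
after L3 α=1/3: [349/5, 1498/15, 362/3]
after L4 α=1/3: [1093/15, 6011/45, 877/9]
→ [73, 134, 97]

query (2,3) [L1,L2,L3,L4] — begin 0,0,0
after L1 α=2/3: [416/3, 344/3, 280/3]
after L2 α=1/2: [989/6, 196/3, 481/6]
after L3 α=3/8: [5269/48, 2015/24, 5069/48]
after L4 α=1/2: [10789/96, 7583/48, 8957/96]
= [112, 158, 93]

(1,0) stack=L1,L2,L3,L4; from [0,0,0]:
L1 α=5/7: [415/7, 850/7, 145]
L2 α=2/3: [3005/21, 3650/21, 109]
L3 α=1/3: [7690/63, 9064/63, 302/3]
L4 α=3/5: [50534/315, 35894/315, 1054/15]
rounded: [160, 114, 70]

query (2,2) [L1,L2,L3,L4,L5,L6] — begin 0,0,0
L1 α=1/2: [47/2, 39/2, 0]
L2 α=1/4: [587/8, 267/8, 87/2]
L3 α=5/6: [4147/48, 6307/48, 1067/12]
L4 α=1: [220, 19, 138]
L5 α=1/3: [165, 95, 478/3]
L6 α=1/8: [1259/8, 353/4, 859/6]
= [157, 88, 143]

at x=1,y=2 over L1,L2,L3,L4,L5,L6:
L1 α=2/5: [14/5, 314/5, 82]
L2 α=1/2: [552/5, 357/5, 191/2]
L3 α=1/2: [1307/10, 677/10, 347/4]
L4 α=2/3: [589/10, 1057/30, 2075/12]
L5 α=3/8: [2071/16, 4963/48, 19123/96]
L6 α=6/7: [13879/112, 12163/336, 151027/672]
→ [124, 36, 225]

query (3,3) [L1,L2,L3,L4,L5,L6] — begin 0,0,0
after L1 α=4/5: [704/5, 788/5, 24/5]
after L2 α=1: [250, 214, 167]
after L3 α=1/3: [171, 187, 479/3]
after L4 α=2/7: [1097/7, 1315/7, 2563/21]
after L5 α=1: [173, 80, 138]
after L6 α=2/7: [1151/7, 498/7, 750/7]
= [164, 71, 107]


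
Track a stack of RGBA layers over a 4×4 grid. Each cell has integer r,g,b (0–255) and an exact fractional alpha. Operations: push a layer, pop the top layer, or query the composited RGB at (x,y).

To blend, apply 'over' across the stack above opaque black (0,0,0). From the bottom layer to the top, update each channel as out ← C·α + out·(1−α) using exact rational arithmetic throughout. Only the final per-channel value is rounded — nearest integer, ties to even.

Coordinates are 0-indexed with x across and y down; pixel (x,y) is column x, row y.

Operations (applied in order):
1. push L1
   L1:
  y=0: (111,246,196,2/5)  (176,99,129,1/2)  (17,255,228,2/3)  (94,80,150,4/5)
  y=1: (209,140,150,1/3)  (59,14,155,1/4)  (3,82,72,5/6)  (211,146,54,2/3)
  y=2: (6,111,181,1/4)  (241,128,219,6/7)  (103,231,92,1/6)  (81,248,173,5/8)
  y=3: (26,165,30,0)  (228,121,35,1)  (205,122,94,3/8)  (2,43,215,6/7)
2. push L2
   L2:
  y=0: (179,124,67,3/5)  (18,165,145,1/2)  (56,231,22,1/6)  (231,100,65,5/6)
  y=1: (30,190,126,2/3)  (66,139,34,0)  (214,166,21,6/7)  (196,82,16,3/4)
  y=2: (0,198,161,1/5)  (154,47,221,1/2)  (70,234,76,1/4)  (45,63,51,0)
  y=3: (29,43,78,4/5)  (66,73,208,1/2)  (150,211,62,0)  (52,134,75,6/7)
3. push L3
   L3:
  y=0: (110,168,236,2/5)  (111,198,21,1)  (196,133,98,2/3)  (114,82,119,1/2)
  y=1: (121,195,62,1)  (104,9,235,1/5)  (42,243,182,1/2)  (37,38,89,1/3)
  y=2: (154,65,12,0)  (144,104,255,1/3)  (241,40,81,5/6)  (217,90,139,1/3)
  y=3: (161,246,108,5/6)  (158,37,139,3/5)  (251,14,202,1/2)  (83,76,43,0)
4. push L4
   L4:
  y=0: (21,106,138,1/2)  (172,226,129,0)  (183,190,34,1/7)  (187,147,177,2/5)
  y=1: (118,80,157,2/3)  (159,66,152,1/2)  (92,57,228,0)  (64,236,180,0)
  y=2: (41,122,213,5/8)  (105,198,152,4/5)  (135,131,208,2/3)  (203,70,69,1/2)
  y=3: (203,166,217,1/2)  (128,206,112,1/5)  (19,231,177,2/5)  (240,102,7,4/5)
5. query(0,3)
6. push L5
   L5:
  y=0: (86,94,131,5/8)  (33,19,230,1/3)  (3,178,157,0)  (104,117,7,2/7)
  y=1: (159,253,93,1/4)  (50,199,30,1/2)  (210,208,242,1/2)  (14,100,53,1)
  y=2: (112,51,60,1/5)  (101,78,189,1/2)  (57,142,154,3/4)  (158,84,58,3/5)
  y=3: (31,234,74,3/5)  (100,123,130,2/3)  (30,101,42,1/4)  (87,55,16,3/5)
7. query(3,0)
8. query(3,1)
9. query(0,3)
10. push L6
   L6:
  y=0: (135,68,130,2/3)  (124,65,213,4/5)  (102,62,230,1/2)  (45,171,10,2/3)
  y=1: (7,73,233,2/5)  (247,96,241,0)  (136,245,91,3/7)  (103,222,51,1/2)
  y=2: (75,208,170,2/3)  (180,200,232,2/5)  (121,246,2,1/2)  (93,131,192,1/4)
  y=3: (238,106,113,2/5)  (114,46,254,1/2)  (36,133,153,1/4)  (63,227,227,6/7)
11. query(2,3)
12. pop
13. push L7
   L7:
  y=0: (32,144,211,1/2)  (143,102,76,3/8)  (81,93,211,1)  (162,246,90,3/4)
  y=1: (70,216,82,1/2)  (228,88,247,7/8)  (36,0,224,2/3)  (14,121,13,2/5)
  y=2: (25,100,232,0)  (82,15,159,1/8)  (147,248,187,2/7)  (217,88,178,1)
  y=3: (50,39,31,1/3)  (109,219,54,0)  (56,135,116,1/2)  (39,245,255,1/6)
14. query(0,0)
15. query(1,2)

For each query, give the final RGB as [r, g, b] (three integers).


(0,3) stack=L1,L2,L3,L4; from [0,0,0]:
after L1 α=0: [0, 0, 0]
after L2 α=4/5: [116/5, 172/5, 312/5]
after L3 α=5/6: [4141/30, 3161/15, 502/5]
after L4 α=1/2: [10231/60, 5651/30, 1587/10]
rounded: [171, 188, 159]

at x=3,y=0 over L1,L2,L3,L4,L5:
L1 α=4/5: [376/5, 64, 120]
L2 α=5/6: [6151/30, 94, 445/6]
L3 α=1/2: [9571/60, 88, 1159/12]
L4 α=2/5: [17051/100, 558/5, 515/4]
L5 α=2/7: [21211/140, 792/7, 2631/28]
= [152, 113, 94]

at x=3,y=1 over L1,L2,L3,L4,L5:
L1 α=2/3: [422/3, 292/3, 36]
L2 α=3/4: [1093/6, 515/6, 21]
L3 α=1/3: [1204/9, 629/9, 131/3]
L4 α=0: [1204/9, 629/9, 131/3]
L5 α=1: [14, 100, 53]
→ [14, 100, 53]

(0,3) stack=L1,L2,L3,L4,L5; from [0,0,0]:
L1 α=0: [0, 0, 0]
L2 α=4/5: [116/5, 172/5, 312/5]
L3 α=5/6: [4141/30, 3161/15, 502/5]
L4 α=1/2: [10231/60, 5651/30, 1587/10]
L5 α=3/5: [13021/150, 16181/75, 2697/25]
rounded: [87, 216, 108]

(2,3) stack=L1,L2,L3,L4,L5,L6; from [0,0,0]:
+L1 (α=3/8) → [615/8, 183/4, 141/4]
+L2 (α=0) → [615/8, 183/4, 141/4]
+L3 (α=1/2) → [2623/16, 239/8, 949/8]
+L4 (α=2/5) → [8477/80, 4413/40, 5679/40]
+L5 (α=1/4) → [27831/320, 17279/160, 18717/160]
+L6 (α=1/4) → [95013/1280, 73117/640, 80631/640]
= [74, 114, 126]

(0,0) stack=L1,L2,L3,L4,L5,L7; from [0,0,0]:
after L1 α=2/5: [222/5, 492/5, 392/5]
after L2 α=3/5: [3129/25, 2844/25, 1789/25]
after L3 α=2/5: [14887/125, 16932/125, 17167/125]
after L4 α=1/2: [8756/125, 15091/125, 34417/250]
after L5 α=5/8: [40009/500, 104023/1000, 267001/2000]
after L7 α=1/2: [56009/1000, 248023/2000, 689001/4000]
= [56, 124, 172]

query (1,2) [L1,L2,L3,L4,L5,L7] — begin 0,0,0
L1 α=6/7: [1446/7, 768/7, 1314/7]
L2 α=1/2: [1262/7, 1097/14, 2861/14]
L3 α=1/3: [3532/21, 1825/21, 4646/21]
L4 α=4/5: [12352/105, 18457/105, 17414/105]
L5 α=1/2: [22957/210, 26647/210, 37259/210]
L7 α=1/8: [25417/240, 27097/240, 42029/240]
= [106, 113, 175]


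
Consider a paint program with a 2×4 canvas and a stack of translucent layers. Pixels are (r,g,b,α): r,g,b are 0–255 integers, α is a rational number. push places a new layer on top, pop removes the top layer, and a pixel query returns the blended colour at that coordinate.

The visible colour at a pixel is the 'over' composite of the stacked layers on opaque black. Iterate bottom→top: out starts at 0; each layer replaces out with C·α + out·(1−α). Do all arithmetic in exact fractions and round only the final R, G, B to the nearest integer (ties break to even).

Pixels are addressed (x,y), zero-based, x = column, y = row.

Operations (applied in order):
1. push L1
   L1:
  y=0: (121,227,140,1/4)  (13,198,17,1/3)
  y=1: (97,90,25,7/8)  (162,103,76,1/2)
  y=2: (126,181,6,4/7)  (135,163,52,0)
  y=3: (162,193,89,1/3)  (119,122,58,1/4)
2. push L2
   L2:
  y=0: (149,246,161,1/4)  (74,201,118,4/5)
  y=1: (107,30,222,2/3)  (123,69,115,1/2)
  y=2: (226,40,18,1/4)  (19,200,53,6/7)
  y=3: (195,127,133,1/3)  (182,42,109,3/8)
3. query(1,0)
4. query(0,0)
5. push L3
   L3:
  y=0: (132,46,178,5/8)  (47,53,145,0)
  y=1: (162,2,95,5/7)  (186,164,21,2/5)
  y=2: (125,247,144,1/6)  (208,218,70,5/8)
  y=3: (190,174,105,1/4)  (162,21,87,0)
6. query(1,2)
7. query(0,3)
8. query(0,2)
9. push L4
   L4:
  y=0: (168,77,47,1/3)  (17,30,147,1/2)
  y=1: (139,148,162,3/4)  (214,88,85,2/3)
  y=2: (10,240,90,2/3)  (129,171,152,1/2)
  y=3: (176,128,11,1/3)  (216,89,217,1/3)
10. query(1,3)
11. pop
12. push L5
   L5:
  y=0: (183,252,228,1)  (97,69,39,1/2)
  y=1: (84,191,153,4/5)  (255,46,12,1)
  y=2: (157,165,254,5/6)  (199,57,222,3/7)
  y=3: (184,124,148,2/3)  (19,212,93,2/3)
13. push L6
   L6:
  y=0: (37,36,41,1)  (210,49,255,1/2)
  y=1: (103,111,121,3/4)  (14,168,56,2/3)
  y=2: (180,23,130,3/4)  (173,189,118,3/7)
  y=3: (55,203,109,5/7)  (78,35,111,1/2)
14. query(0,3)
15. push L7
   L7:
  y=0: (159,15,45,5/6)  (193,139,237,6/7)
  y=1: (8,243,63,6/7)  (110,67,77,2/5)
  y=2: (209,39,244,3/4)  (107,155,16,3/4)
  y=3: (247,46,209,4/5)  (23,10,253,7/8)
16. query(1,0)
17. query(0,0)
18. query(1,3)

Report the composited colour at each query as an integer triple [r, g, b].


(1,0) stack=L1,L2; from [0,0,0]:
L1 α=1/3: [13/3, 66, 17/3]
L2 α=4/5: [901/15, 174, 1433/15]
→ [60, 174, 96]

query (0,0) [L1,L2] — begin 0,0,0
L1 α=1/4: [121/4, 227/4, 35]
L2 α=1/4: [959/16, 1665/16, 133/2]
rounded: [60, 104, 66]

(1,2) stack=L1,L2,L3; from [0,0,0]:
after L1 α=0: [0, 0, 0]
after L2 α=6/7: [114/7, 1200/7, 318/7]
after L3 α=5/8: [3811/28, 5615/28, 851/14]
→ [136, 201, 61]

query (0,3) [L1,L2,L3] — begin 0,0,0
+L1 (α=1/3) → [54, 193/3, 89/3]
+L2 (α=1/3) → [101, 767/9, 577/9]
+L3 (α=1/4) → [493/4, 1289/12, 223/3]
rounded: [123, 107, 74]

at x=0,y=2 over L1,L2,L3:
after L1 α=4/7: [72, 724/7, 24/7]
after L2 α=1/4: [221/2, 613/7, 99/14]
after L3 α=1/6: [1355/12, 799/7, 837/28]
= [113, 114, 30]

query (1,3) [L1,L2,L3,L4] — begin 0,0,0
L1 α=1/4: [119/4, 61/2, 29/2]
L2 α=3/8: [2779/32, 557/16, 799/16]
L3 α=0: [2779/32, 557/16, 799/16]
L4 α=1/3: [6235/48, 423/8, 845/8]
rounded: [130, 53, 106]

(0,3) stack=L1,L2,L3,L5,L6; from [0,0,0]:
+L1 (α=1/3) → [54, 193/3, 89/3]
+L2 (α=1/3) → [101, 767/9, 577/9]
+L3 (α=1/4) → [493/4, 1289/12, 223/3]
+L5 (α=2/3) → [655/4, 4265/36, 1111/9]
+L6 (α=5/7) → [1205/14, 22535/126, 7127/63]
rounded: [86, 179, 113]

query (1,0) [L1,L2,L3,L5,L6,L7] — begin 0,0,0
L1 α=1/3: [13/3, 66, 17/3]
L2 α=4/5: [901/15, 174, 1433/15]
L3 α=0: [901/15, 174, 1433/15]
L5 α=1/2: [1178/15, 243/2, 1009/15]
L6 α=1/2: [2164/15, 341/4, 2417/15]
L7 α=6/7: [19534/105, 3677/28, 23747/105]
→ [186, 131, 226]

query (0,0) [L1,L2,L3,L5,L6,L7] — begin 0,0,0
L1 α=1/4: [121/4, 227/4, 35]
L2 α=1/4: [959/16, 1665/16, 133/2]
L3 α=5/8: [13437/128, 8675/128, 2179/16]
L5 α=1: [183, 252, 228]
L6 α=1: [37, 36, 41]
L7 α=5/6: [416/3, 37/2, 133/3]
= [139, 18, 44]

query (1,3) [L1,L2,L3,L5,L6,L7] — begin 0,0,0
+L1 (α=1/4) → [119/4, 61/2, 29/2]
+L2 (α=3/8) → [2779/32, 557/16, 799/16]
+L3 (α=0) → [2779/32, 557/16, 799/16]
+L5 (α=2/3) → [3995/96, 2447/16, 3775/48]
+L6 (α=1/2) → [11483/192, 3007/32, 9103/96]
+L7 (α=7/8) → [42395/1536, 5247/256, 179119/768]
= [28, 20, 233]


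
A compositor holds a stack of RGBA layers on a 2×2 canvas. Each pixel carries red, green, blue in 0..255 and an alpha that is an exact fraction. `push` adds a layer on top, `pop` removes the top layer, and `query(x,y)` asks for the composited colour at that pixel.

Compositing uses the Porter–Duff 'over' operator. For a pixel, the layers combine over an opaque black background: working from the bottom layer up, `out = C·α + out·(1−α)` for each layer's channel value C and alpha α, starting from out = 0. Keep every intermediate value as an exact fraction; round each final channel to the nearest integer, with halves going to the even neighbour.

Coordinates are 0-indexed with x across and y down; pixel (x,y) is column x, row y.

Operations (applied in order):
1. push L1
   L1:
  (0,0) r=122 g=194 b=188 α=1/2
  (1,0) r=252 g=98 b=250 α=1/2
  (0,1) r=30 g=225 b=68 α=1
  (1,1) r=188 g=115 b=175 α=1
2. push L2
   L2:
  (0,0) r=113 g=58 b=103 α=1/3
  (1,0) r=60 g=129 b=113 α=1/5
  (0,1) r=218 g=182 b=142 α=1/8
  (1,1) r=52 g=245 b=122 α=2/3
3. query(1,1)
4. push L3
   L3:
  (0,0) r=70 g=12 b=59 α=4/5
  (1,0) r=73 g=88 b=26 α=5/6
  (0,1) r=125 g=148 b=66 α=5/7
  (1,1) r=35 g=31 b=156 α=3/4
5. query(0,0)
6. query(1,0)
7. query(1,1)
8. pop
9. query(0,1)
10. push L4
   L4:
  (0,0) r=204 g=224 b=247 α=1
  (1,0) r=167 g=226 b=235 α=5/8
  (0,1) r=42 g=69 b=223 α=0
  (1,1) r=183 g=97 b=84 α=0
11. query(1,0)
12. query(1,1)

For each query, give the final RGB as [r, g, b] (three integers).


(1,1) stack=L1,L2; from [0,0,0]:
+L1 (α=1) → [188, 115, 175]
+L2 (α=2/3) → [292/3, 605/3, 419/3]
→ [97, 202, 140]

(0,0) stack=L1,L2,L3; from [0,0,0]:
after L1 α=1/2: [61, 97, 94]
after L2 α=1/3: [235/3, 84, 97]
after L3 α=4/5: [215/3, 132/5, 333/5]
= [72, 26, 67]

query (1,0) [L1,L2,L3] — begin 0,0,0
L1 α=1/2: [126, 49, 125]
L2 α=1/5: [564/5, 65, 613/5]
L3 α=5/6: [2389/30, 505/6, 421/10]
rounded: [80, 84, 42]

query (1,1) [L1,L2,L3] — begin 0,0,0
L1 α=1: [188, 115, 175]
L2 α=2/3: [292/3, 605/3, 419/3]
L3 α=3/4: [607/12, 221/3, 1823/12]
= [51, 74, 152]

query (0,1) [L1,L2] — begin 0,0,0
+L1 (α=1) → [30, 225, 68]
+L2 (α=1/8) → [107/2, 1757/8, 309/4]
→ [54, 220, 77]

at x=1,y=0 over L1,L2,L4:
after L1 α=1/2: [126, 49, 125]
after L2 α=1/5: [564/5, 65, 613/5]
after L4 α=5/8: [5867/40, 1325/8, 3857/20]
rounded: [147, 166, 193]

(1,1) stack=L1,L2,L4; from [0,0,0]:
+L1 (α=1) → [188, 115, 175]
+L2 (α=2/3) → [292/3, 605/3, 419/3]
+L4 (α=0) → [292/3, 605/3, 419/3]
= [97, 202, 140]


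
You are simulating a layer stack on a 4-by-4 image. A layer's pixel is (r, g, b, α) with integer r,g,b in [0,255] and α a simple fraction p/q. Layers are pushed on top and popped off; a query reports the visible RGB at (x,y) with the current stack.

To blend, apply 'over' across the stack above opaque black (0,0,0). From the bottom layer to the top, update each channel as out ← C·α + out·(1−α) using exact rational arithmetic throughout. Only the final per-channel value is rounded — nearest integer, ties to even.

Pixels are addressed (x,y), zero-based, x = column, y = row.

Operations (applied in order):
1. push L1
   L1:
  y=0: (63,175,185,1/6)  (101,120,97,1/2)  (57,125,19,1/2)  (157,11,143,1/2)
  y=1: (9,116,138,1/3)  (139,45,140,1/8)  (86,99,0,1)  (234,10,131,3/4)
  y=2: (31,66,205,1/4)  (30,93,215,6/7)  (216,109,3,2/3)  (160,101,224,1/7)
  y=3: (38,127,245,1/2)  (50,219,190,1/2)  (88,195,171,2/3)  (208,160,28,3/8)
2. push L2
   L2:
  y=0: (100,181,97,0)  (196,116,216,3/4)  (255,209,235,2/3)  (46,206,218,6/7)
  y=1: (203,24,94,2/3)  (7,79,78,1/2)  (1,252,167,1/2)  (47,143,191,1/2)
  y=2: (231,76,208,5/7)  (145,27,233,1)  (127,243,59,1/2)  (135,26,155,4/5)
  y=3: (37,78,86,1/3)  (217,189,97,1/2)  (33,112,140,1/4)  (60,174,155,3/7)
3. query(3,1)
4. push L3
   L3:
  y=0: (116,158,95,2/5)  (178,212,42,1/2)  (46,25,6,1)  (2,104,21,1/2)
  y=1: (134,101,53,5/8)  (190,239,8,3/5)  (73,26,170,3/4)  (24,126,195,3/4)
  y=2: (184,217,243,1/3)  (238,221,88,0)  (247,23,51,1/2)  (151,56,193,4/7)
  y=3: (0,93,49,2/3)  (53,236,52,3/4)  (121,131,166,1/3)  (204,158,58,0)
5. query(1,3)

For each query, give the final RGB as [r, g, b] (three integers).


(3,1) stack=L1,L2; from [0,0,0]:
after L1 α=3/4: [351/2, 15/2, 393/4]
after L2 α=1/2: [445/4, 301/4, 1157/8]
= [111, 75, 145]

(1,3) stack=L1,L2,L3; from [0,0,0]:
+L1 (α=1/2) → [25, 219/2, 95]
+L2 (α=1/2) → [121, 597/4, 96]
+L3 (α=3/4) → [70, 3429/16, 63]
= [70, 214, 63]


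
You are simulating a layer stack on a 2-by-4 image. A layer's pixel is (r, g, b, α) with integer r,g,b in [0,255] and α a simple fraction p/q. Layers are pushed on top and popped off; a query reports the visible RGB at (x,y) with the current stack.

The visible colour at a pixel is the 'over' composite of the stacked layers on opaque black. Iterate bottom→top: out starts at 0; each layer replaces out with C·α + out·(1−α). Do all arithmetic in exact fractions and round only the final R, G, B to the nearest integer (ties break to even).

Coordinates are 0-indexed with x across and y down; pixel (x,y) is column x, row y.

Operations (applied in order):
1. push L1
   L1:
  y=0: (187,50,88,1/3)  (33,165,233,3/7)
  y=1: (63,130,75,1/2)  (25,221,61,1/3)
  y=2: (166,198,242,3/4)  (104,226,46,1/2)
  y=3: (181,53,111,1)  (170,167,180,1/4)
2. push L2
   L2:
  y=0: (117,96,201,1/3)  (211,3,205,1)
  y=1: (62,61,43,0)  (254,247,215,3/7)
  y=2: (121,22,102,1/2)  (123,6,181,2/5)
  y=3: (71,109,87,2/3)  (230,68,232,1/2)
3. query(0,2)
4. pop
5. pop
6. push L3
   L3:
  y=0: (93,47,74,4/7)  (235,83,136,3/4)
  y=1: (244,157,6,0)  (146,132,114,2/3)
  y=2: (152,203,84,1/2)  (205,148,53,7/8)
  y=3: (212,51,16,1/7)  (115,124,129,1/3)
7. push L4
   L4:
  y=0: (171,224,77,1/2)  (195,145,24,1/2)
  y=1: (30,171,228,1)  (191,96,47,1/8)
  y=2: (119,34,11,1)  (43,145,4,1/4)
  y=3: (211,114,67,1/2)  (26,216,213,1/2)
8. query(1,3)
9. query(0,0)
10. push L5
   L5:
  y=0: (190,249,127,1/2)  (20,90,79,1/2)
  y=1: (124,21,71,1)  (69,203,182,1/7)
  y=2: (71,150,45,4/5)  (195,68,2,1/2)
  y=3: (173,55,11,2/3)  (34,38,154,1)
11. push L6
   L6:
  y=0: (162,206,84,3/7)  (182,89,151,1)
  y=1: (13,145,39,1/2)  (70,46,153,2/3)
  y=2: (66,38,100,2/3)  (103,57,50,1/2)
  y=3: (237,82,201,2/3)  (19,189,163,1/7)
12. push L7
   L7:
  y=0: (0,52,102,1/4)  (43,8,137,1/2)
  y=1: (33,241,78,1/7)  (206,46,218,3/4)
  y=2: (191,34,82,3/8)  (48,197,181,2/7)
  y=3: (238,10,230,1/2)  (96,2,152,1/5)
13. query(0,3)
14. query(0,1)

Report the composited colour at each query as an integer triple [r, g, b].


(0,2) stack=L1,L2; from [0,0,0]:
+L1 (α=3/4) → [249/2, 297/2, 363/2]
+L2 (α=1/2) → [491/4, 341/4, 567/4]
→ [123, 85, 142]

at x=1,y=3 over L3,L4:
+L3 (α=1/3) → [115/3, 124/3, 43]
+L4 (α=1/2) → [193/6, 386/3, 128]
= [32, 129, 128]

(0,0) stack=L3,L4; from [0,0,0]:
+L3 (α=4/7) → [372/7, 188/7, 296/7]
+L4 (α=1/2) → [1569/14, 878/7, 835/14]
= [112, 125, 60]

at x=0,y=3 over L3,L4,L5,L6,L7:
L3 α=1/7: [212/7, 51/7, 16/7]
L4 α=1/2: [1689/14, 849/14, 485/14]
L5 α=2/3: [6533/42, 2389/42, 793/42]
L6 α=2/3: [26441/126, 9277/126, 17677/126]
L7 α=1/2: [56429/252, 10537/252, 46657/252]
= [224, 42, 185]

at x=0,y=1 over L3,L4,L5,L6,L7:
L3 α=0: [0, 0, 0]
L4 α=1: [30, 171, 228]
L5 α=1: [124, 21, 71]
L6 α=1/2: [137/2, 83, 55]
L7 α=1/7: [444/7, 739/7, 408/7]
= [63, 106, 58]


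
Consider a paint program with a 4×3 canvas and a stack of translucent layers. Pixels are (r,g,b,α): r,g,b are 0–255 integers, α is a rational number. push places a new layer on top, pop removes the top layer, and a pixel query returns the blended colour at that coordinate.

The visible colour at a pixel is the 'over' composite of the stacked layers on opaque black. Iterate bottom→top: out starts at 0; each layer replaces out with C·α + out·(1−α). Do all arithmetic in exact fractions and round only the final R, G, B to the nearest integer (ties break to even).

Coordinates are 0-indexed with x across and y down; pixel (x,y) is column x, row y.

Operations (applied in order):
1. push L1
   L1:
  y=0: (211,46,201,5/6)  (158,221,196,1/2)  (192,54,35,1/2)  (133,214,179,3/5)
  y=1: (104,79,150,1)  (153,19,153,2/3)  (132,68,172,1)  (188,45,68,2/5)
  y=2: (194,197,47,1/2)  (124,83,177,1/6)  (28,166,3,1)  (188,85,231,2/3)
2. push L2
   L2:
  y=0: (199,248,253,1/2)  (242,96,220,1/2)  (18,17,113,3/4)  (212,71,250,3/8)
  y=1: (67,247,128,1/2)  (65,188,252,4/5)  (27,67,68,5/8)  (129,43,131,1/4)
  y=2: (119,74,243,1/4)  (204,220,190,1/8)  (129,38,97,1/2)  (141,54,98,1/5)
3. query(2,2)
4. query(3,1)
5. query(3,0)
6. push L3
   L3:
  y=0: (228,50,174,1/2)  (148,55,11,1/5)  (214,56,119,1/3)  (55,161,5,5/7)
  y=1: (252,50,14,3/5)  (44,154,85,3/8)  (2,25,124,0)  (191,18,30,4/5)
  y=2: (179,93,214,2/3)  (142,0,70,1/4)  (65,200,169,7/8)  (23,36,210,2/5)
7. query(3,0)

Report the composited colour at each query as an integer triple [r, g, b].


(2,2) stack=L1,L2; from [0,0,0]:
after L1 α=1: [28, 166, 3]
after L2 α=1/2: [157/2, 102, 50]
→ [78, 102, 50]

at x=3,y=1 over L1,L2:
+L1 (α=2/5) → [376/5, 18, 136/5]
+L2 (α=1/4) → [1773/20, 97/4, 1063/20]
rounded: [89, 24, 53]

(3,0) stack=L1,L2; from [0,0,0]:
after L1 α=3/5: [399/5, 642/5, 537/5]
after L2 α=3/8: [1035/8, 855/8, 1287/8]
rounded: [129, 107, 161]

(3,0) stack=L1,L2,L3; from [0,0,0]:
+L1 (α=3/5) → [399/5, 642/5, 537/5]
+L2 (α=3/8) → [1035/8, 855/8, 1287/8]
+L3 (α=5/7) → [305/4, 4075/28, 1387/28]
→ [76, 146, 50]


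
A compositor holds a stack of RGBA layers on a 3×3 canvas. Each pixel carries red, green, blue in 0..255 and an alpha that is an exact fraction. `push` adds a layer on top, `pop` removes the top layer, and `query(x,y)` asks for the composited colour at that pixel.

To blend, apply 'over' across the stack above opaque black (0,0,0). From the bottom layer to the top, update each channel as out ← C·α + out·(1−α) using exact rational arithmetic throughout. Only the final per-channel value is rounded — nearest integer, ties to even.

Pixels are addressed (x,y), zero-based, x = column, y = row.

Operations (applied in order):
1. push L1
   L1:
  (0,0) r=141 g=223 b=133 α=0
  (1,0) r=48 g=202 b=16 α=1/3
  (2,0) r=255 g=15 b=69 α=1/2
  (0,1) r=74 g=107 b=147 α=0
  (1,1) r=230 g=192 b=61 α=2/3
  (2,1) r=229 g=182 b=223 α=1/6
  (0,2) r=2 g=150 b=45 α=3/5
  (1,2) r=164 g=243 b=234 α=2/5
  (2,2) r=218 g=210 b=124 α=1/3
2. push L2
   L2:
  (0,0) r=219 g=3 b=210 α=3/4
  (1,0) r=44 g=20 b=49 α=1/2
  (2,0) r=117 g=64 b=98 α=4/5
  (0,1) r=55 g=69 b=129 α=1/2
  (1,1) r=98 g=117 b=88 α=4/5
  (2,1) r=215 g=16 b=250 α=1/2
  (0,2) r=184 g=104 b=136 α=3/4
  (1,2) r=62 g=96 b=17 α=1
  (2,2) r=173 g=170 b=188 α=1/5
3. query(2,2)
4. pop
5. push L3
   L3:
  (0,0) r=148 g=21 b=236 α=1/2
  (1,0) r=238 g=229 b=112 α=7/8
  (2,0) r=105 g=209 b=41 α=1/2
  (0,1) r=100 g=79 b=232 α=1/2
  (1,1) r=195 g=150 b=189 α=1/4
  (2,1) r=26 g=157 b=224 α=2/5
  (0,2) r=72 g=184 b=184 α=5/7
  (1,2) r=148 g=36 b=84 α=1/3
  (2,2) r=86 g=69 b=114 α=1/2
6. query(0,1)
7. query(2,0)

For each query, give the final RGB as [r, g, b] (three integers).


query (2,2) [L1,L2] — begin 0,0,0
+L1 (α=1/3) → [218/3, 70, 124/3]
+L2 (α=1/5) → [1391/15, 90, 212/3]
rounded: [93, 90, 71]

query (0,1) [L1,L3] — begin 0,0,0
L1 α=0: [0, 0, 0]
L3 α=1/2: [50, 79/2, 116]
→ [50, 40, 116]

(2,0) stack=L1,L3; from [0,0,0]:
+L1 (α=1/2) → [255/2, 15/2, 69/2]
+L3 (α=1/2) → [465/4, 433/4, 151/4]
rounded: [116, 108, 38]


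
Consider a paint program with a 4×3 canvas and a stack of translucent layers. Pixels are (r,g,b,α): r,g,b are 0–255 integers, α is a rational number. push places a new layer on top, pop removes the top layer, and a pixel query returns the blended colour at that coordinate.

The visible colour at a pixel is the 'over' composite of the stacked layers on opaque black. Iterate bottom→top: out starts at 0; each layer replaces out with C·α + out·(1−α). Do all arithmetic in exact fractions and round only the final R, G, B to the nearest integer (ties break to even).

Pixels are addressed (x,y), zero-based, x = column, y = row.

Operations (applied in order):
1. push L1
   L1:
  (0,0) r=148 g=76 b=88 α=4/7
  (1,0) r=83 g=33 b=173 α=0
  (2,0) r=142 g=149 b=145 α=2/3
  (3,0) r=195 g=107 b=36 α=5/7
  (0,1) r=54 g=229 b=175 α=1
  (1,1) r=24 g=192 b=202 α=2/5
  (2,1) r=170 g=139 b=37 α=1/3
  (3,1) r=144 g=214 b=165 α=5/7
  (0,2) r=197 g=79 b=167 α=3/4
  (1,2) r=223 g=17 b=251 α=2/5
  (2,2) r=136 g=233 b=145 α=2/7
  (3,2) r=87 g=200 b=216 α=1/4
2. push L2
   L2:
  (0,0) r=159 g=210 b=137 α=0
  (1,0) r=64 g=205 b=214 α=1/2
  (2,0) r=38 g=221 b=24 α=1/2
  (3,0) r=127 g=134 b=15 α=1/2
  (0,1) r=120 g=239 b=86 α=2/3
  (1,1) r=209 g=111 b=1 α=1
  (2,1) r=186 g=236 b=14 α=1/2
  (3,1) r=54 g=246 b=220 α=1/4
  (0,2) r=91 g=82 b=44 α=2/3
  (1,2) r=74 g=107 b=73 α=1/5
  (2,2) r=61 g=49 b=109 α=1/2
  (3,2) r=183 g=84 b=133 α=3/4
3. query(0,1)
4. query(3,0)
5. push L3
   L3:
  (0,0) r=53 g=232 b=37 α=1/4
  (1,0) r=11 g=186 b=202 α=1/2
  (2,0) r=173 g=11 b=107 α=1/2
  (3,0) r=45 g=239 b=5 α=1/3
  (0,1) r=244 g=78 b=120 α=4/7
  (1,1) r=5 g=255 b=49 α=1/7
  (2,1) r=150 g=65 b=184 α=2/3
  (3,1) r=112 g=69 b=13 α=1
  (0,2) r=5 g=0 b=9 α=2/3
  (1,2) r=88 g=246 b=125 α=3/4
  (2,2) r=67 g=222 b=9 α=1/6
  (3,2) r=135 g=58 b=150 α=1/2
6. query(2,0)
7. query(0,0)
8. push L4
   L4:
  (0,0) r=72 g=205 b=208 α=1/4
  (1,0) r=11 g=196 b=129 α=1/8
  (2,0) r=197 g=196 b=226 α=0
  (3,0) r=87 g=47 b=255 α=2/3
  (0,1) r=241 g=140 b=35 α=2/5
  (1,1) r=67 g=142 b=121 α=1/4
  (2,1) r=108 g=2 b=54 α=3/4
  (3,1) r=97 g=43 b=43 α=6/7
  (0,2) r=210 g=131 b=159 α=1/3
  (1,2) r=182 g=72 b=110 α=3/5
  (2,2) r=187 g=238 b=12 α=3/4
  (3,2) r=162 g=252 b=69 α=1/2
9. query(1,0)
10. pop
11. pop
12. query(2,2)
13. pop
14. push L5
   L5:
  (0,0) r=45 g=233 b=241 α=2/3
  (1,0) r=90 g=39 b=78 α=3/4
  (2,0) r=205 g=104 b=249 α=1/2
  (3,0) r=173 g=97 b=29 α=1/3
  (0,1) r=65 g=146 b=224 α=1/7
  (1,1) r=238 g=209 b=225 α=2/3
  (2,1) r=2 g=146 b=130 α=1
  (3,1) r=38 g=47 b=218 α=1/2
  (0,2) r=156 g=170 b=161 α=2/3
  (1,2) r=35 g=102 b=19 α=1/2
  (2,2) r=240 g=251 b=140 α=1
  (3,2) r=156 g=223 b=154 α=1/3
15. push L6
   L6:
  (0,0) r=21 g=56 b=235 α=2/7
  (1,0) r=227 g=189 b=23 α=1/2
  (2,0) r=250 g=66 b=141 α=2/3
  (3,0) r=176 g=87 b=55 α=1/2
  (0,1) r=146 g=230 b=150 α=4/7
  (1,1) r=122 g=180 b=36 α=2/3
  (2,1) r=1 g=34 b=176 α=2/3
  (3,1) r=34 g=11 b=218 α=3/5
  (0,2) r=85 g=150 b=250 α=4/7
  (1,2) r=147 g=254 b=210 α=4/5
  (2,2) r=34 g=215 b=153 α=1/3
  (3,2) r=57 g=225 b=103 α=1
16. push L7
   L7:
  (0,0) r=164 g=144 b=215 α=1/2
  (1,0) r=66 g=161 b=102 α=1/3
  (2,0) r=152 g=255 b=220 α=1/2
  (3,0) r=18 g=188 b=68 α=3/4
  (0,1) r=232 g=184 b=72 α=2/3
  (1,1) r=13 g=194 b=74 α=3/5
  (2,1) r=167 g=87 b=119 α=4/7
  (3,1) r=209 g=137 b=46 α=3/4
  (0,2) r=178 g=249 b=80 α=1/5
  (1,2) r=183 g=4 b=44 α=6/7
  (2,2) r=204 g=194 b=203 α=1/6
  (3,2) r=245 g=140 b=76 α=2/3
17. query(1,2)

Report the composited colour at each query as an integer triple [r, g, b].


(0,1) stack=L1,L2; from [0,0,0]:
L1 α=1: [54, 229, 175]
L2 α=2/3: [98, 707/3, 347/3]
rounded: [98, 236, 116]

at x=3,y=0 over L1,L2:
L1 α=5/7: [975/7, 535/7, 180/7]
L2 α=1/2: [932/7, 1473/14, 285/14]
rounded: [133, 105, 20]

at x=2,y=0 over L1,L2,L3:
L1 α=2/3: [284/3, 298/3, 290/3]
L2 α=1/2: [199/3, 961/6, 181/3]
L3 α=1/2: [359/3, 1027/12, 251/3]
= [120, 86, 84]

query (0,0) [L1,L2,L3] — begin 0,0,0
+L1 (α=4/7) → [592/7, 304/7, 352/7]
+L2 (α=0) → [592/7, 304/7, 352/7]
+L3 (α=1/4) → [2147/28, 634/7, 1315/28]
rounded: [77, 91, 47]

at x=1,y=0 over L1,L2,L3,L4:
+L1 (α=0) → [0, 0, 0]
+L2 (α=1/2) → [32, 205/2, 107]
+L3 (α=1/2) → [43/2, 577/4, 309/2]
+L4 (α=1/8) → [323/16, 4823/32, 2421/16]
rounded: [20, 151, 151]

(2,2) stack=L1,L2; from [0,0,0]:
+L1 (α=2/7) → [272/7, 466/7, 290/7]
+L2 (α=1/2) → [699/14, 809/14, 1053/14]
→ [50, 58, 75]

at x=1,y=2 over L1,L5,L6,L7:
after L1 α=2/5: [446/5, 34/5, 502/5]
after L5 α=1/2: [621/10, 272/5, 597/10]
after L6 α=4/5: [6501/50, 5352/25, 8997/50]
after L7 α=6/7: [61401/350, 5952/175, 3171/50]
→ [175, 34, 63]


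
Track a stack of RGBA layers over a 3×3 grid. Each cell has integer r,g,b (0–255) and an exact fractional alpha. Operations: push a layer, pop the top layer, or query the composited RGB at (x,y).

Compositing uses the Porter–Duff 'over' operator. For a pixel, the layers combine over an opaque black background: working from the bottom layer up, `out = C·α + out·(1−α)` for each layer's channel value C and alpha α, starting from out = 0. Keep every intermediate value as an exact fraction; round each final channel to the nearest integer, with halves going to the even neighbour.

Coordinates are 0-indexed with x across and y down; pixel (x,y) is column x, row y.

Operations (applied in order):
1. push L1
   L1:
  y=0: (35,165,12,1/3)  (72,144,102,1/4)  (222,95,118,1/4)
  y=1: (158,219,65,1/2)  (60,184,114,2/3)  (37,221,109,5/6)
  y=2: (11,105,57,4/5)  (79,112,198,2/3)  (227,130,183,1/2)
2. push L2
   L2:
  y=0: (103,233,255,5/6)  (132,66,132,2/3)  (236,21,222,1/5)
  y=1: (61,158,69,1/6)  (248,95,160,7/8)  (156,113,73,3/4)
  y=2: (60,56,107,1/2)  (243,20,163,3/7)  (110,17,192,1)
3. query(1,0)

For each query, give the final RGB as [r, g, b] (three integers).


query (1,0) [L1,L2] — begin 0,0,0
L1 α=1/4: [18, 36, 51/2]
L2 α=2/3: [94, 56, 193/2]
= [94, 56, 96]


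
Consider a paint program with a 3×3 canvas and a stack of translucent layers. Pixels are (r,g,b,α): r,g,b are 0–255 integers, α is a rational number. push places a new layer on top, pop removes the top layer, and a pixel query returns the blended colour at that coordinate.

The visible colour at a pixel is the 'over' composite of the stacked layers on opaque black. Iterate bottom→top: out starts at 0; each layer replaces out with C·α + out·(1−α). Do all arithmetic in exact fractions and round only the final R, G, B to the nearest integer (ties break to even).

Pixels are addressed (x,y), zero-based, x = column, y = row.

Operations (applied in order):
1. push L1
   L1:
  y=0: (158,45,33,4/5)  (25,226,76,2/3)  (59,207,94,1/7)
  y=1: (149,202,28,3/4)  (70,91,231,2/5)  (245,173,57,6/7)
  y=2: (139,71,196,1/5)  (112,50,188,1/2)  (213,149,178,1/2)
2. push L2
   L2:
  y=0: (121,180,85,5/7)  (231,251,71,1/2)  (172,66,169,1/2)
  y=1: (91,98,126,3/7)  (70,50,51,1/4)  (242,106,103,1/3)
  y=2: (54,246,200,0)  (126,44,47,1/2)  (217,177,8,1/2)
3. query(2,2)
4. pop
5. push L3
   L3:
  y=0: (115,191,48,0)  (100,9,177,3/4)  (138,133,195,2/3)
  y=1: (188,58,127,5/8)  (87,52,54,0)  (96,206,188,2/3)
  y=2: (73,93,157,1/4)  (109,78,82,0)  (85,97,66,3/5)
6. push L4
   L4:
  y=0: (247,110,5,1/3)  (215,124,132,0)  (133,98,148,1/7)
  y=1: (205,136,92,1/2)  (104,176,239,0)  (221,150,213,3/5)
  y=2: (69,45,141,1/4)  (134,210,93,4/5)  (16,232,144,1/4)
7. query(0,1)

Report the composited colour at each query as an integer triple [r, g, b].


(2,2) stack=L1,L2; from [0,0,0]:
L1 α=1/2: [213/2, 149/2, 89]
L2 α=1/2: [647/4, 503/4, 97/2]
→ [162, 126, 48]

query (0,1) [L1,L3,L4] — begin 0,0,0
L1 α=3/4: [447/4, 303/2, 21]
L3 α=5/8: [5101/32, 1489/16, 349/4]
L4 α=1/2: [11661/64, 3665/32, 717/8]
= [182, 115, 90]


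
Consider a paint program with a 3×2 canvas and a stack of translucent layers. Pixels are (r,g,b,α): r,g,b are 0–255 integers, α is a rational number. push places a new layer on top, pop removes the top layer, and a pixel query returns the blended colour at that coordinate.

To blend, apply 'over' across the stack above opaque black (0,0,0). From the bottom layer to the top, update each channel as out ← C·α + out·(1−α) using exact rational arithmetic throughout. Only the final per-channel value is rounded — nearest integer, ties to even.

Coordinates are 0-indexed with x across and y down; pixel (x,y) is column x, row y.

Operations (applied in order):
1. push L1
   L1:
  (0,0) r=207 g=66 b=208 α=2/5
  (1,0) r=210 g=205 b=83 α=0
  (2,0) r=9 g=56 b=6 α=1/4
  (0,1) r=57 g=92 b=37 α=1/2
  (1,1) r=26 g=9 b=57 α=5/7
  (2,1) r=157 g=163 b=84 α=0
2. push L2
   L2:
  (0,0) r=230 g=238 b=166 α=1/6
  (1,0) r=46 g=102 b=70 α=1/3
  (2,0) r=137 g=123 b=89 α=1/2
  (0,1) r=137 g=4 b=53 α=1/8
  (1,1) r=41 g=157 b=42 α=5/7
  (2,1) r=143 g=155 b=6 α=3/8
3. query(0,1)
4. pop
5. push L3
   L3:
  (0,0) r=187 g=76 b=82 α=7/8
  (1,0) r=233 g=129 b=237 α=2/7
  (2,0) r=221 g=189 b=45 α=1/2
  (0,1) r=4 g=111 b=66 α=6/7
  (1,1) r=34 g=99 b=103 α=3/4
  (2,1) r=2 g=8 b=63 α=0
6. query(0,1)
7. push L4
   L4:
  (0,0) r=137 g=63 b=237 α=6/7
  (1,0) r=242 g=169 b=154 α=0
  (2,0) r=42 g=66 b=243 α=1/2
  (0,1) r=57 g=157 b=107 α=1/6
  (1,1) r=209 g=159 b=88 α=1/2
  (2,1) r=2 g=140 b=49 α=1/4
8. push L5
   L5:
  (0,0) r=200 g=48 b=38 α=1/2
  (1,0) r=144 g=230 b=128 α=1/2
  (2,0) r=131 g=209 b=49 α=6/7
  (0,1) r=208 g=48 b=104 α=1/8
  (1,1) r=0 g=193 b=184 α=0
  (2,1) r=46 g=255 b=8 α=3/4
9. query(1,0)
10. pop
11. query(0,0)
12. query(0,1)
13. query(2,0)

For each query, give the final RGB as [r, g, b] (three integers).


query (0,1) [L1,L2] — begin 0,0,0
L1 α=1/2: [57/2, 46, 37/2]
L2 α=1/8: [673/16, 163/4, 365/16]
→ [42, 41, 23]

query (0,1) [L1,L3] — begin 0,0,0
after L1 α=1/2: [57/2, 46, 37/2]
after L3 α=6/7: [15/2, 712/7, 829/14]
rounded: [8, 102, 59]

(1,0) stack=L1,L3,L4,L5; from [0,0,0]:
L1 α=0: [0, 0, 0]
L3 α=2/7: [466/7, 258/7, 474/7]
L4 α=0: [466/7, 258/7, 474/7]
L5 α=1/2: [737/7, 934/7, 685/7]
→ [105, 133, 98]

(0,0) stack=L1,L3,L4; from [0,0,0]:
L1 α=2/5: [414/5, 132/5, 416/5]
L3 α=7/8: [6959/40, 349/5, 1643/20]
L4 α=6/7: [39839/280, 2239/35, 30083/140]
= [142, 64, 215]

at x=0,y=1 over L1,L3,L4:
L1 α=1/2: [57/2, 46, 37/2]
L3 α=6/7: [15/2, 712/7, 829/14]
L4 α=1/6: [63/4, 1553/14, 1881/28]
→ [16, 111, 67]

(2,0) stack=L1,L3,L4; from [0,0,0]:
+L1 (α=1/4) → [9/4, 14, 3/2]
+L3 (α=1/2) → [893/8, 203/2, 93/4]
+L4 (α=1/2) → [1229/16, 335/4, 1065/8]
rounded: [77, 84, 133]


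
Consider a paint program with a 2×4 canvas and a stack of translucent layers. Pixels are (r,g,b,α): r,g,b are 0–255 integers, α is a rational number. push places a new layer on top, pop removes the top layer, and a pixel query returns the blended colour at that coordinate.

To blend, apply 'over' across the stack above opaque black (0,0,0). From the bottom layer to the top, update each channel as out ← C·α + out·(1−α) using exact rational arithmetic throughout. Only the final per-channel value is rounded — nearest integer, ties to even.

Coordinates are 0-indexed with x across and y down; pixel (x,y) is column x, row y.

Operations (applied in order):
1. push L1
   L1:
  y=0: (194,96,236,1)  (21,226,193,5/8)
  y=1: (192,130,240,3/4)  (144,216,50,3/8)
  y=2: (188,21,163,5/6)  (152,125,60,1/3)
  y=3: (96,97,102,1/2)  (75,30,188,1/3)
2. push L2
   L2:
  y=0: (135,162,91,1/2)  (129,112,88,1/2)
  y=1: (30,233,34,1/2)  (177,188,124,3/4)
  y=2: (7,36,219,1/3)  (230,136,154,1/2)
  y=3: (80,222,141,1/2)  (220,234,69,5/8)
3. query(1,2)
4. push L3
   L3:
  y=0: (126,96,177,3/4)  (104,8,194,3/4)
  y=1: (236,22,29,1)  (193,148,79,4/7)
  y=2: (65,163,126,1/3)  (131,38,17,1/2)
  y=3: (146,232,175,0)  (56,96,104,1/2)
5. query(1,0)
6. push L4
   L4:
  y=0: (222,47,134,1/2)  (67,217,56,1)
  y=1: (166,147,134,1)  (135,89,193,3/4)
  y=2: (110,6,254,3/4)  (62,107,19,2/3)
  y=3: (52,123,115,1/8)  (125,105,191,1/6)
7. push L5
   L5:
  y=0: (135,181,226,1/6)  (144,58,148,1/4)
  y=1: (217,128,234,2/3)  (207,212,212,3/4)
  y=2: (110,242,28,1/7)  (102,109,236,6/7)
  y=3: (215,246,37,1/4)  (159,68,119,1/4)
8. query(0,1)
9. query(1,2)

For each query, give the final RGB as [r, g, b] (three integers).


(1,2) stack=L1,L2; from [0,0,0]:
L1 α=1/3: [152/3, 125/3, 20]
L2 α=1/2: [421/3, 533/6, 87]
= [140, 89, 87]

query (1,0) [L1,L2,L3] — begin 0,0,0
L1 α=5/8: [105/8, 565/4, 965/8]
L2 α=1/2: [1137/16, 1013/8, 1669/16]
L3 α=3/4: [6129/64, 1205/32, 10981/64]
= [96, 38, 172]

at x=0,y=1 over L1,L2,L3,L4,L5:
+L1 (α=3/4) → [144, 195/2, 180]
+L2 (α=1/2) → [87, 661/4, 107]
+L3 (α=1) → [236, 22, 29]
+L4 (α=1) → [166, 147, 134]
+L5 (α=2/3) → [200, 403/3, 602/3]
rounded: [200, 134, 201]

query (1,2) [L1,L2,L3,L4,L5] — begin 0,0,0
after L1 α=1/3: [152/3, 125/3, 20]
after L2 α=1/2: [421/3, 533/6, 87]
after L3 α=1/2: [407/3, 761/12, 52]
after L4 α=2/3: [779/9, 3329/36, 30]
after L5 α=6/7: [6287/63, 3839/36, 1446/7]
→ [100, 107, 207]
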